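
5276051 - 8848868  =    -  3572817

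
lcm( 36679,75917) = 3264431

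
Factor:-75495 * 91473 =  - 6905754135  =  - 3^2 * 5^1*7^1*719^1 * 30491^1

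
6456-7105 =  - 649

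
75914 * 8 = 607312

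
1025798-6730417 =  - 5704619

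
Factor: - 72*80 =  - 2^7*3^2 * 5^1 = - 5760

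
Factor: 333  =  3^2  *37^1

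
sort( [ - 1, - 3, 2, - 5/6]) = [-3, - 1, - 5/6,2 ] 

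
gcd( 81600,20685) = 15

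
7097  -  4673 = 2424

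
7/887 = 7/887 = 0.01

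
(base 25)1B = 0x24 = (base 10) 36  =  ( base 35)11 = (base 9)40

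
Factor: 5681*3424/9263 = 2^5*13^1*19^1 * 23^1 * 59^( - 1 )*107^1*157^( - 1) = 19451744/9263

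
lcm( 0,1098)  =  0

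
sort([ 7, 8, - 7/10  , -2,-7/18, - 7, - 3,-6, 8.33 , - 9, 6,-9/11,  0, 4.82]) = [ - 9, - 7, - 6 , - 3, - 2,-9/11,-7/10, - 7/18,0,4.82, 6,7,8, 8.33] 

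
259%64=3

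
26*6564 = 170664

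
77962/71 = 1098 + 4/71 = 1098.06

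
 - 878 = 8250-9128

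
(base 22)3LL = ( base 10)1935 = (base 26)2MB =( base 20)4gf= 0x78F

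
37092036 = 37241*996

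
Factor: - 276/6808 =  - 2^( - 1 )*3^1*37^( - 1) = - 3/74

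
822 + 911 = 1733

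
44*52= 2288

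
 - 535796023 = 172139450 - 707935473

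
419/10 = 41 + 9/10= 41.90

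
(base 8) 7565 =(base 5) 111312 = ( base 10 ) 3957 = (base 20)9HH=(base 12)2359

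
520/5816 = 65/727 = 0.09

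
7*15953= 111671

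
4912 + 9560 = 14472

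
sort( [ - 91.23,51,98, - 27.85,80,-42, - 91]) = [-91.23, - 91, - 42 , - 27.85,51,80,98]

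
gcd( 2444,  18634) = 2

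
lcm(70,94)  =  3290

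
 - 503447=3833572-4337019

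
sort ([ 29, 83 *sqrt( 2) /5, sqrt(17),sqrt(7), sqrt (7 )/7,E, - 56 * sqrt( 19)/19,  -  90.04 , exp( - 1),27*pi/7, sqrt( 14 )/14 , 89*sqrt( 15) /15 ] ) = [ - 90.04, - 56*sqrt( 19) /19,sqrt( 14)/14,exp( -1),sqrt( 7 ) /7,sqrt( 7) , E, sqrt( 17), 27*pi/7,89*sqrt( 15)/15 , 83*sqrt( 2)/5, 29] 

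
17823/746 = 17823/746 = 23.89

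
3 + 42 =45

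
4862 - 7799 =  - 2937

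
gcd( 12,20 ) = 4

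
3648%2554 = 1094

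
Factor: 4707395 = 5^1*7^1*11^1 *12227^1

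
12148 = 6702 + 5446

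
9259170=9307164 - 47994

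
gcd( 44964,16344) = 36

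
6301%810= 631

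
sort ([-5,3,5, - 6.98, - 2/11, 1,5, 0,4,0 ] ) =[ - 6.98, - 5, - 2/11 , 0,0, 1,3,4,5,5] 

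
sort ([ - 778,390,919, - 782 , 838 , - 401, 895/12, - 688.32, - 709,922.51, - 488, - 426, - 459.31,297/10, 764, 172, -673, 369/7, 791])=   [-782, - 778, - 709, - 688.32, - 673, - 488,  -  459.31 ,  -  426, - 401, 297/10,369/7, 895/12, 172 , 390, 764, 791,838, 919,922.51]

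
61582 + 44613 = 106195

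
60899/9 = 60899/9   =  6766.56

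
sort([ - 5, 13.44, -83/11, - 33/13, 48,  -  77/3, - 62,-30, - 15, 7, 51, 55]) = [ - 62, - 30, -77/3, - 15 , - 83/11, -5, - 33/13, 7, 13.44,48 , 51,55]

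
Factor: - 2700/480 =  - 45/8 = - 2^(-3)*3^2*5^1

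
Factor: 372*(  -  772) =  - 2^4*3^1*31^1*193^1 = -  287184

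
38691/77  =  38691/77 = 502.48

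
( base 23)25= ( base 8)63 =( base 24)23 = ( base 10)51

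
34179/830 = 34179/830= 41.18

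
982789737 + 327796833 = 1310586570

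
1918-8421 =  - 6503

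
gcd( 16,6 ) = 2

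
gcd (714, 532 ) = 14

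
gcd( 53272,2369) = 1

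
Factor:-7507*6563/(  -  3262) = 2^(  -  1)*7^ (-1)*233^(-1 )*6563^1*7507^1 = 49268441/3262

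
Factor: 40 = 2^3 * 5^1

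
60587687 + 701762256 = 762349943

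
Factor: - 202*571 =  - 115342 = - 2^1*101^1*571^1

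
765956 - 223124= 542832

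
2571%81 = 60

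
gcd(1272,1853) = 1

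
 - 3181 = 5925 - 9106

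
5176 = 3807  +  1369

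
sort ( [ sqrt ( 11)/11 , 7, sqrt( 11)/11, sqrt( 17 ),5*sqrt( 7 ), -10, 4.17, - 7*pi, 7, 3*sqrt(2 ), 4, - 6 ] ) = [-7*pi, - 10, - 6, sqrt(11 )/11,sqrt( 11 )/11, 4,sqrt(17 ), 4.17, 3*sqrt ( 2 ), 7,7, 5*sqrt( 7) ] 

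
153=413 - 260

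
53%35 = 18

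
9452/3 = 3150 +2/3= 3150.67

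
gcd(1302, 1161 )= 3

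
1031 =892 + 139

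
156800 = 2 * 78400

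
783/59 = 783/59  =  13.27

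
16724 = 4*4181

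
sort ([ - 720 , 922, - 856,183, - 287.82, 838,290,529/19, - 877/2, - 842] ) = [ - 856, - 842,-720,-877/2, - 287.82, 529/19,183,290,838,  922]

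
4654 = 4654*1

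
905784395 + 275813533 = 1181597928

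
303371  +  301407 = 604778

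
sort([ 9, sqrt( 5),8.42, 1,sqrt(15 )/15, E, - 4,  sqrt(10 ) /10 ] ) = [ - 4,sqrt(15 ) /15,sqrt( 10 )/10,1,sqrt(5),  E, 8.42, 9 ]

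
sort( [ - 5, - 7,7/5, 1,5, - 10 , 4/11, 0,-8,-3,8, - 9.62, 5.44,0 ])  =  [ - 10, - 9.62, - 8, - 7, - 5, - 3, 0,0, 4/11, 1,7/5,5 , 5.44,8 ]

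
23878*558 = 13323924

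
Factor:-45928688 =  - 2^4*13^1*220811^1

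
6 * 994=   5964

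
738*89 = 65682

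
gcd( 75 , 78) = 3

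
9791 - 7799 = 1992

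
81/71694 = 9/7966 = 0.00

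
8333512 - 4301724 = 4031788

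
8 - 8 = 0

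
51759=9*5751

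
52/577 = 52/577= 0.09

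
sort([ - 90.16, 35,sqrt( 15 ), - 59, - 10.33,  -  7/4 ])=[ - 90.16, - 59,-10.33,-7/4,sqrt( 15),35] 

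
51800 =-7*(-7400 )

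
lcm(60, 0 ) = 0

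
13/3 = 13/3 = 4.33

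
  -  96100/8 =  - 24025/2 = -12012.50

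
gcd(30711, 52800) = 3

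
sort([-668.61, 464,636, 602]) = [ - 668.61, 464, 602, 636 ] 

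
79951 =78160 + 1791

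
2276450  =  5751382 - 3474932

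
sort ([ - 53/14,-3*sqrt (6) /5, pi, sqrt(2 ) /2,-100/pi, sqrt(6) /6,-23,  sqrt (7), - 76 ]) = [ - 76,  -  100/pi, - 23,-53/14, - 3*sqrt(6) /5,sqrt (6) /6, sqrt(2) /2, sqrt(7),pi ]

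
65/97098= 65/97098= 0.00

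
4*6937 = 27748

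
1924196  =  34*56594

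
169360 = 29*5840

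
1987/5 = 397 + 2/5 = 397.40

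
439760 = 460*956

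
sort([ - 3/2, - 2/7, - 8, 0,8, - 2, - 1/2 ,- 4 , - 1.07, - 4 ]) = [ - 8, - 4, - 4,- 2, - 3/2, - 1.07, - 1/2, - 2/7,0, 8] 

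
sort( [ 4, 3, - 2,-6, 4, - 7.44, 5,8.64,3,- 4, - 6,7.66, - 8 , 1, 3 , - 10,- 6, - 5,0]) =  [ - 10, - 8,-7.44,-6,-6, - 6,  -  5, - 4, - 2,0,1,3, 3,3,4,4 , 5, 7.66,8.64]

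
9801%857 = 374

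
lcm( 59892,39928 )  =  119784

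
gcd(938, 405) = 1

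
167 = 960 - 793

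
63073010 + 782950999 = 846024009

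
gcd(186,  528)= 6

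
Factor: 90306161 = 11^1*1471^1*5581^1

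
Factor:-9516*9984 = - 2^10*3^2*13^2*61^1 = - 95007744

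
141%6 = 3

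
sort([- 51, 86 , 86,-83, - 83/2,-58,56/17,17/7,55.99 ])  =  [ - 83,- 58, - 51, - 83/2,17/7, 56/17,55.99 , 86,86 ] 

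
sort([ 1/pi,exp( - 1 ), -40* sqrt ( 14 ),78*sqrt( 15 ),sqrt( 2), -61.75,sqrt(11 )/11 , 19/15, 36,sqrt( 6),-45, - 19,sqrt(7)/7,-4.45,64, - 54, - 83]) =[ - 40* sqrt(14), - 83, - 61.75, - 54, - 45,  -  19, - 4.45, sqrt (11 ) /11, 1/pi,exp(-1 ), sqrt(7)/7,19/15,sqrt(2 ), sqrt(6),  36,64,78*sqrt(15 ) ]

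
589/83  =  7 + 8/83 = 7.10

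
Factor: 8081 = 8081^1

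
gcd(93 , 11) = 1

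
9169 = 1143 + 8026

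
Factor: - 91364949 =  -3^3*13^2*20023^1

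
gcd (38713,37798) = 1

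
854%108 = 98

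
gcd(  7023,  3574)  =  1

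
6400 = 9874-3474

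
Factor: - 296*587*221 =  - 38399192 = - 2^3*13^1*17^1*37^1 * 587^1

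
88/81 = 88/81= 1.09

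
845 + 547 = 1392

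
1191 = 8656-7465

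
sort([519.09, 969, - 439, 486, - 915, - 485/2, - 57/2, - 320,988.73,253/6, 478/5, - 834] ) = [- 915, - 834, - 439, - 320,-485/2, - 57/2,253/6,478/5,486, 519.09, 969, 988.73 ]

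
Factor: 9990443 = 113^1*88411^1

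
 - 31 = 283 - 314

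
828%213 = 189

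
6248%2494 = 1260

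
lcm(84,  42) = 84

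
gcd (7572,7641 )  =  3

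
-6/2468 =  - 3/1234 = - 0.00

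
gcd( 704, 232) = 8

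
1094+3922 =5016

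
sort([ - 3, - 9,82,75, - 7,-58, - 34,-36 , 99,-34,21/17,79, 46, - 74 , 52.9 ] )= [- 74, - 58, - 36,-34,- 34,-9, - 7 , - 3,21/17, 46,52.9,  75, 79,82,99]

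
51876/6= 8646=8646.00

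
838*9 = 7542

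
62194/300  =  207  +  47/150 = 207.31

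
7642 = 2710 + 4932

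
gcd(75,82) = 1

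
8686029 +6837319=15523348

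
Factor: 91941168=2^4*3^1*11^1 * 17^1*10243^1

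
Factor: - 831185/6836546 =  - 2^( - 1)*5^1*67^( -1 )*163^( - 1)*313^ ( - 1)*166237^1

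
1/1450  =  1/1450 = 0.00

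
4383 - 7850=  -3467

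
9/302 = 9/302  =  0.03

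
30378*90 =2734020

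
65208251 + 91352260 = 156560511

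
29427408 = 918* 32056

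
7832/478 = 3916/239 = 16.38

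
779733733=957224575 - 177490842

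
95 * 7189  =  682955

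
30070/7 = 4295 + 5/7 = 4295.71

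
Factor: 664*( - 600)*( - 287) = 114340800 =2^6*3^1*5^2*7^1*41^1*83^1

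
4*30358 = 121432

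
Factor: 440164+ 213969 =654133 = 59^1*11087^1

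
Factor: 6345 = 3^3*5^1 * 47^1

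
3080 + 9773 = 12853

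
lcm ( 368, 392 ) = 18032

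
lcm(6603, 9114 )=647094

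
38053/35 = 1087  +  8/35 = 1087.23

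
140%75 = 65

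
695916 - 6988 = 688928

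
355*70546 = 25043830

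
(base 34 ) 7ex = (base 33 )7tl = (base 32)8CP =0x2199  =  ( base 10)8601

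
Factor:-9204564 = -2^2*3^1*37^1*20731^1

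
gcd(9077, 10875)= 29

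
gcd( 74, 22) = 2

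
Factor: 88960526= 2^1*1933^1  *23011^1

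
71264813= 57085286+14179527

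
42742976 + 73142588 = 115885564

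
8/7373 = 8/7373   =  0.00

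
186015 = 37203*5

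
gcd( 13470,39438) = 6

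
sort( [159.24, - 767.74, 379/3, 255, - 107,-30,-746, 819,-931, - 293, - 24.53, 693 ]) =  [- 931, - 767.74, - 746, - 293, - 107, - 30, - 24.53, 379/3, 159.24, 255 , 693, 819 ]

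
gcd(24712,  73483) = 1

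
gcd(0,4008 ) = 4008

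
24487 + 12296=36783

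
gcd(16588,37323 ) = 4147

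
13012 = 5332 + 7680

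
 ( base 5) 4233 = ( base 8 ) 1070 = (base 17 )1G7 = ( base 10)568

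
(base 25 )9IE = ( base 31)6ad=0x17c9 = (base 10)6089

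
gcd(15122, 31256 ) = 2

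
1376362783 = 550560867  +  825801916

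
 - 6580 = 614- 7194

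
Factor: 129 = 3^1 * 43^1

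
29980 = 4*7495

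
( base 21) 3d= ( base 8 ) 114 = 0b1001100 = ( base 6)204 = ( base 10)76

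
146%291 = 146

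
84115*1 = 84115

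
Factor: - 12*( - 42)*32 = 2^8*3^2*7^1 =16128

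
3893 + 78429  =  82322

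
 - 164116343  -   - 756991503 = 592875160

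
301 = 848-547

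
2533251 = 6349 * 399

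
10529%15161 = 10529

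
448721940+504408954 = 953130894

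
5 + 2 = 7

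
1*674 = 674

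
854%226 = 176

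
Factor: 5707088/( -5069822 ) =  - 2853544/2534911 = - 2^3*137^(-1)*18503^ ( - 1)*356693^1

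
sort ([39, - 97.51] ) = [ - 97.51 , 39 ] 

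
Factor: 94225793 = 449^1 * 209857^1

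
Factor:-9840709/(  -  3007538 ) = 2^( - 1 )*17^( - 1) *53^( - 1 )*1669^(-1)*9840709^1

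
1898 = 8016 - 6118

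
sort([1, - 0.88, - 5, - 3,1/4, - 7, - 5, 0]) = [ - 7, - 5, -5, - 3,-0.88, 0, 1/4 , 1] 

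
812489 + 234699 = 1047188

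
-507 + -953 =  - 1460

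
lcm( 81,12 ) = 324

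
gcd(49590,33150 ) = 30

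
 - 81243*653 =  - 53051679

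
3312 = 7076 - 3764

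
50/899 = 50/899 = 0.06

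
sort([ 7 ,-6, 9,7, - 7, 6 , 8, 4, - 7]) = [-7, - 7, - 6,  4 , 6, 7, 7 , 8, 9 ]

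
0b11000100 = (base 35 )5L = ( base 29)6m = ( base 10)196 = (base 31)6A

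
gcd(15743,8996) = 2249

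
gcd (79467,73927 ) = 1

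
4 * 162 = 648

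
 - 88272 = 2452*( - 36) 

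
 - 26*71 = -1846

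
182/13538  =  13/967 =0.01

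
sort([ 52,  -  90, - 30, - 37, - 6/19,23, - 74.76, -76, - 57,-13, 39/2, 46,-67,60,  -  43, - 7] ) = [ - 90, - 76, - 74.76,-67, - 57, - 43, - 37,-30, - 13, - 7,-6/19, 39/2, 23,46, 52, 60]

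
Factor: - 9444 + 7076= - 2^6*37^1 = -  2368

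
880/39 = 880/39 = 22.56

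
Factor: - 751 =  - 751^1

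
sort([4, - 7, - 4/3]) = [  -  7, - 4/3, 4]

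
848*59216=50215168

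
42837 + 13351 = 56188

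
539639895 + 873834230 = 1413474125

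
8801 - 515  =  8286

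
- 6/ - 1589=6/1589  =  0.00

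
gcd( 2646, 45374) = 98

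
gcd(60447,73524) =3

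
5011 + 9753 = 14764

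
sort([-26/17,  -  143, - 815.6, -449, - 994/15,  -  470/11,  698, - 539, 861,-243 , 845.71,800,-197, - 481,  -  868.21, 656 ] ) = [  -  868.21, - 815.6, - 539, - 481, - 449,  -  243,-197 ,- 143 ,-994/15,  -  470/11,-26/17, 656,698, 800,845.71,861]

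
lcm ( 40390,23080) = 161560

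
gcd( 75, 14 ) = 1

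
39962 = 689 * 58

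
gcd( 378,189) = 189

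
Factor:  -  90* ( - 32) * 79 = 227520 = 2^6*3^2* 5^1* 79^1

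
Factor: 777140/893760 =793/912 = 2^( - 4)*3^( - 1) * 13^1*19^( - 1)*61^1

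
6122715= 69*88735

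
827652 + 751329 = 1578981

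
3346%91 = 70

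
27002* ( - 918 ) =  - 24787836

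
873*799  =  697527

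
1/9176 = 1/9176 = 0.00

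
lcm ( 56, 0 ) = 0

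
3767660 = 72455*52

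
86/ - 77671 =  -1 + 77585/77671 = - 0.00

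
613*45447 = 27859011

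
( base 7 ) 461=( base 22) aj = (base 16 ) ef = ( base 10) 239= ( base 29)87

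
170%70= 30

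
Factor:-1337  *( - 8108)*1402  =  2^3*7^1*191^1*701^1*2027^1 = 15198235192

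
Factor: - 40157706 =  - 2^1 * 3^1 * 17^2 * 23159^1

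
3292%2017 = 1275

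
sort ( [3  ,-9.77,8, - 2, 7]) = [-9.77,  -  2,3 , 7,8 ] 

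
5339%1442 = 1013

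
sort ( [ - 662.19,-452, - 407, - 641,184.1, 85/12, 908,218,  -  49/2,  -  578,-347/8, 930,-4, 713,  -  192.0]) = [ - 662.19, - 641,- 578,-452, - 407,-192.0, - 347/8, - 49/2, - 4,85/12,  184.1 , 218,713, 908,930] 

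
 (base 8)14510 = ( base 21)ee4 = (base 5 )201342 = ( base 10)6472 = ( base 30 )75m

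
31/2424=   31/2424 = 0.01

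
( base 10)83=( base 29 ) 2p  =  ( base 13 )65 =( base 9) 102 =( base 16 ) 53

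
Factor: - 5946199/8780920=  - 2^( - 3 )*5^( -1)*7^2 * 121351^1*219523^ ( - 1)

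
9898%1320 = 658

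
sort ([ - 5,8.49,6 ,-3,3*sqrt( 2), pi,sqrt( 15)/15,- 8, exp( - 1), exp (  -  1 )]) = [ - 8,-5, - 3,sqrt( 15) /15, exp(-1 ) , exp( -1 ),pi , 3* sqrt( 2 ),6,8.49] 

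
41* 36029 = 1477189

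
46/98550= 23/49275 = 0.00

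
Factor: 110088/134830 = 396/485 = 2^2*3^2*5^( - 1)*11^1*97^(  -  1)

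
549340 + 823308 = 1372648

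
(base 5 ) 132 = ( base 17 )28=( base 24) 1i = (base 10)42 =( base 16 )2A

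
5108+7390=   12498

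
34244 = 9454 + 24790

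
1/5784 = 1/5784 = 0.00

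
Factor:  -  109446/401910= - 5^( - 1 )*17^1*29^1*37^1 * 13397^( - 1)=- 18241/66985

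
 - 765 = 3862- 4627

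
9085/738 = 12 + 229/738=12.31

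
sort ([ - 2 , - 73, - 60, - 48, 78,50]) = [  -  73, -60, - 48, - 2, 50, 78]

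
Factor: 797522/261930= 398761/130965 =3^( - 1)*5^(-1)*11^1 * 8731^( - 1) * 36251^1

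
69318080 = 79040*877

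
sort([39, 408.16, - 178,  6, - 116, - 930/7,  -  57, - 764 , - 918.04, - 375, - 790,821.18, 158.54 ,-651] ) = [ - 918.04 , - 790, - 764, - 651 , - 375, - 178, - 930/7, - 116,- 57, 6,39,158.54, 408.16,821.18]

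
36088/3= 36088/3= 12029.33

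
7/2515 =7/2515 = 0.00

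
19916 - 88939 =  - 69023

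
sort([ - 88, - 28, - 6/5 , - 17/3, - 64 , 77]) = [  -  88 , - 64, - 28 , - 17/3,-6/5,  77 ] 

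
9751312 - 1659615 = 8091697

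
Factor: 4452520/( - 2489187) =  - 2^3*3^(  -  1)*5^1*157^1 * 709^1*829729^( -1)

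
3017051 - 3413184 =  - 396133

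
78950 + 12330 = 91280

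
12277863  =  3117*3939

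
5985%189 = 126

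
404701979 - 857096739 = -452394760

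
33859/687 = 33859/687=49.29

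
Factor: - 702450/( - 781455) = 46830/52097 = 2^1*3^1 * 5^1 * 7^1*59^( - 1 )*223^1*883^(-1)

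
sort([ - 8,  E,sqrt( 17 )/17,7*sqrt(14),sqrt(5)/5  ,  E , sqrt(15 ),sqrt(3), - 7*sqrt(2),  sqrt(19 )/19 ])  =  [ - 7 * sqrt(2), - 8,sqrt( 19)/19, sqrt( 17)/17,sqrt(5)/5,sqrt( 3),E, E,sqrt(15 ),7*sqrt(14 )]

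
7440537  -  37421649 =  - 29981112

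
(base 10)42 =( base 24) 1I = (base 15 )2c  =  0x2A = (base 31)1B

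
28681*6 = 172086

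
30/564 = 5/94 = 0.05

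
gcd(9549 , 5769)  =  9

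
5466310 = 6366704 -900394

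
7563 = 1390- - 6173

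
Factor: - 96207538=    -2^1*7^1*239^1*28753^1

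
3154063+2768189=5922252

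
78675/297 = 264 + 89/99 = 264.90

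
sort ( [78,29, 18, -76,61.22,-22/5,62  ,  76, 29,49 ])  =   [ - 76, - 22/5,18,29,29, 49, 61.22,62,76,78]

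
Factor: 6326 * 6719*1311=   55723260534 = 2^1*3^1 * 19^1*23^1 * 3163^1*6719^1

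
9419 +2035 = 11454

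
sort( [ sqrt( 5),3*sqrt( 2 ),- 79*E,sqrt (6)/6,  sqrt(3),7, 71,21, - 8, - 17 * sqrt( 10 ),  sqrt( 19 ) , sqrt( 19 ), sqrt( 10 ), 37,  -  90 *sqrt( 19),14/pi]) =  [ - 90 * sqrt( 19 ), - 79*E, - 17*sqrt( 10), - 8, sqrt( 6)/6,sqrt( 3 ),sqrt( 5 ),sqrt( 10),3 * sqrt(2 ),sqrt( 19),sqrt( 19 ), 14/pi,7,21,37,71]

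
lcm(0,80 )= 0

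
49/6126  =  49/6126 = 0.01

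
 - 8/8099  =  -8/8099 = -  0.00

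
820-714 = 106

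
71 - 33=38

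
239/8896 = 239/8896  =  0.03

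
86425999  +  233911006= 320337005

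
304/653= 304/653 = 0.47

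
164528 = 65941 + 98587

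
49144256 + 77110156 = 126254412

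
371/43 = 8 + 27/43 =8.63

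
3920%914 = 264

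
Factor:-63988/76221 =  - 2^2*3^( - 4)*17^1 = - 68/81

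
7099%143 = 92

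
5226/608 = 8 + 181/304 = 8.60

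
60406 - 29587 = 30819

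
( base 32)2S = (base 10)92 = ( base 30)32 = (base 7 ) 161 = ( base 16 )5c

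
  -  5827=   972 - 6799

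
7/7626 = 7/7626 = 0.00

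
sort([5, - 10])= [ - 10, 5 ]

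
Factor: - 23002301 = - 7^1*3286043^1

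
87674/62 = 43837/31 = 1414.10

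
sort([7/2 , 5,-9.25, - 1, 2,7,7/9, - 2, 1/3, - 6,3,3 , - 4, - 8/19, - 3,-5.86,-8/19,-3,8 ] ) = [ - 9.25,-6,  -  5.86,-4, - 3,-3, - 2, - 1,-8/19, - 8/19,1/3,7/9,2, 3,3 , 7/2, 5, 7,8] 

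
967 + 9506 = 10473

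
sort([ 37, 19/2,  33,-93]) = [ - 93, 19/2, 33, 37 ] 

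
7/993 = 7/993 = 0.01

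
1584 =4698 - 3114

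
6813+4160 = 10973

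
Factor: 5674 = 2^1*2837^1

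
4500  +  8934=13434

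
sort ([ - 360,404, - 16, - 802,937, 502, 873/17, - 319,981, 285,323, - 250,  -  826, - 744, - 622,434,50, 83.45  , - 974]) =[ - 974, - 826, - 802, - 744, - 622 , - 360, - 319, - 250, - 16,50,873/17,83.45,285,323,  404,434,502,937, 981 ] 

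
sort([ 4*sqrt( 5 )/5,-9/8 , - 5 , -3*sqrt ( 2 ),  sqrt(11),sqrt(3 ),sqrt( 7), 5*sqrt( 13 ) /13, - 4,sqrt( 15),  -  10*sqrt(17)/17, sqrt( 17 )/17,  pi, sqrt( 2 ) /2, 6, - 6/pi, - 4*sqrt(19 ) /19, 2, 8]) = [ - 5, - 3 * sqrt(2), - 4, - 10*sqrt(17) /17 , - 6/pi,- 9/8, - 4 * sqrt( 19)/19,sqrt( 17) /17,sqrt(2)/2,5 *sqrt (13)/13,sqrt ( 3 ), 4*sqrt(5)/5,  2 , sqrt( 7), pi, sqrt(11 ), sqrt(15 ) , 6,8]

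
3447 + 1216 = 4663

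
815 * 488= 397720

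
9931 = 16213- 6282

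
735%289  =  157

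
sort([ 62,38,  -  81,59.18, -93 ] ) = [ - 93, - 81,38,59.18,62]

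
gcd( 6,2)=2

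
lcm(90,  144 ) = 720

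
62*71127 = 4409874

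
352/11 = 32 = 32.00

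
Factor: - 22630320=-2^4 *3^3*5^1*10477^1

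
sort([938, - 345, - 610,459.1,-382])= [ - 610, - 382,  -  345,459.1,938] 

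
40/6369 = 40/6369 = 0.01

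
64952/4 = 16238=   16238.00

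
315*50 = 15750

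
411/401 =1+10/401 = 1.02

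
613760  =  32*19180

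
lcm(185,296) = 1480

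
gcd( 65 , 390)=65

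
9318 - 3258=6060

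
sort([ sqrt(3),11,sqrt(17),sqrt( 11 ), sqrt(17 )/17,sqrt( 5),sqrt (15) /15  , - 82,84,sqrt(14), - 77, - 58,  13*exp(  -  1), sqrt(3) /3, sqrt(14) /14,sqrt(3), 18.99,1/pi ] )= [-82, - 77 , - 58 , sqrt(17)/17, sqrt(15) /15, sqrt ( 14)/14,  1/pi, sqrt(3)/3,  sqrt(3), sqrt(3),sqrt ( 5 ),  sqrt(11),  sqrt(14 ),sqrt( 17), 13 * exp( - 1) , 11,18.99, 84 ] 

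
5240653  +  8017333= 13257986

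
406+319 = 725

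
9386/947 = 9 + 863/947 =9.91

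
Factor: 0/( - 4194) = 0^1 = 0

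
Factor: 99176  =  2^3*7^2*11^1*23^1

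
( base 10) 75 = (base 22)39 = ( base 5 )300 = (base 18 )43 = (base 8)113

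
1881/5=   376 + 1/5=376.20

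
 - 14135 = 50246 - 64381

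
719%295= 129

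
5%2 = 1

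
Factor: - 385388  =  -2^2* 23^1*59^1*71^1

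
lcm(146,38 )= 2774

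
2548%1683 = 865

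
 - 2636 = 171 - 2807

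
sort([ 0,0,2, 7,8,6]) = [ 0,  0,2,6, 7, 8 ]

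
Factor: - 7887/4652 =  - 2^ ( - 2)*3^1*11^1*239^1*1163^ (  -  1 )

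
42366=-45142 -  - 87508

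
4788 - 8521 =  -  3733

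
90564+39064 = 129628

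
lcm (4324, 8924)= 419428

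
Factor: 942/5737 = 2^1*3^1*157^1*5737^(- 1 ) 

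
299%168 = 131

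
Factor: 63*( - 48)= - 3024 = - 2^4*3^3*7^1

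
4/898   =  2/449 = 0.00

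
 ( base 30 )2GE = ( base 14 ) B9C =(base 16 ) 8f6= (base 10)2294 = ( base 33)23H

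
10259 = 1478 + 8781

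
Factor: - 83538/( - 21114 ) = 91/23= 7^1 * 13^1 * 23^( - 1 )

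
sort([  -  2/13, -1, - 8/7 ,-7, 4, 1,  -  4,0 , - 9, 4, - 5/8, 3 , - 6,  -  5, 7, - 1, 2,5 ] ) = [  -  9 ,  -  7 , - 6 , - 5, - 4,  -  8/7, - 1, - 1,  -  5/8, - 2/13, 0,1,2, 3  ,  4,4, 5,7 ] 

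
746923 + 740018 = 1486941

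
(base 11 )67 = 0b1001001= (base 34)25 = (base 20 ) 3D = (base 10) 73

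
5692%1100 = 192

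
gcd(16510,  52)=26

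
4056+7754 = 11810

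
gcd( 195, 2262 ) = 39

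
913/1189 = 913/1189 = 0.77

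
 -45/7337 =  - 45/7337  =  -0.01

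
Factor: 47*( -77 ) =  - 3619  =  -  7^1 * 11^1*47^1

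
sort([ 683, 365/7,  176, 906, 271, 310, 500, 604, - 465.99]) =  [ - 465.99, 365/7,176, 271,310 , 500,604, 683, 906]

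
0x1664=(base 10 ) 5732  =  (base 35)4NR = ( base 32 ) 5j4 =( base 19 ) FGD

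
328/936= 41/117 =0.35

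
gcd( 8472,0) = 8472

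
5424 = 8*678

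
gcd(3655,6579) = 731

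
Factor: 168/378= 4/9 = 2^2*3^( - 2)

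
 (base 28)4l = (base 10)133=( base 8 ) 205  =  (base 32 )45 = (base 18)77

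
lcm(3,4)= 12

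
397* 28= 11116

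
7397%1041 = 110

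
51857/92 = 563 + 61/92 = 563.66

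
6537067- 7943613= - 1406546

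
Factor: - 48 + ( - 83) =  - 131^1 = - 131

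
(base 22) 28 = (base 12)44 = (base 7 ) 103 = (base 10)52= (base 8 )64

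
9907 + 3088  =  12995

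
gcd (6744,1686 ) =1686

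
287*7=2009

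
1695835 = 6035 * 281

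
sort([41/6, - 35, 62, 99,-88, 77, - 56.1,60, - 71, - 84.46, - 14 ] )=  [ -88,-84.46 ,  -  71, - 56.1, - 35, - 14 , 41/6,60, 62, 77, 99]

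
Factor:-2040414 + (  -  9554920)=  - 2^1*131^1*44257^1 =- 11595334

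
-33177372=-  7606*4362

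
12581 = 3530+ 9051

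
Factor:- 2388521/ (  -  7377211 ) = 43^1*55547^1*7377211^( - 1 )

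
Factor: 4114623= 3^1  *1371541^1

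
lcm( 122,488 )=488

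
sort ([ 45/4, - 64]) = [ - 64,45/4]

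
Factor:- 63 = -3^2*7^1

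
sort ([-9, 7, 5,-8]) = [-9,  -  8,5, 7]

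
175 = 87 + 88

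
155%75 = 5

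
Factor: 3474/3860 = 2^( - 1)*3^2*5^(-1 ) = 9/10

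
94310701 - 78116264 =16194437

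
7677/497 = 7677/497 = 15.45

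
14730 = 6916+7814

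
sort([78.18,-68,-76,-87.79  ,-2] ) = [ -87.79, - 76, - 68,-2,78.18]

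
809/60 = 13 + 29/60 = 13.48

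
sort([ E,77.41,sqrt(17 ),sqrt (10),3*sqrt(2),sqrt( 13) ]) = [E,sqrt( 10 ), sqrt(13),  sqrt( 17 ), 3*sqrt( 2 ),77.41] 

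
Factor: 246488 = 2^3*11^1* 2801^1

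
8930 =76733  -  67803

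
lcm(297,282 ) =27918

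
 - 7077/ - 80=88 + 37/80 = 88.46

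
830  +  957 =1787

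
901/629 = 1+16/37 =1.43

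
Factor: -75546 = -2^1*3^3*1399^1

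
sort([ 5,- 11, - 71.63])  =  [ - 71.63, - 11, 5]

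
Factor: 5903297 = 107^1*55171^1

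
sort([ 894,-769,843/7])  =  [ - 769, 843/7 , 894]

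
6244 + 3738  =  9982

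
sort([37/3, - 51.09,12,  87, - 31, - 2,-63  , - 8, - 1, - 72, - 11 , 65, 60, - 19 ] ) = [  -  72, - 63,  -  51.09, - 31, - 19,-11, - 8, - 2,-1, 12,37/3, 60,65,87]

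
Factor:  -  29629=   -  29629^1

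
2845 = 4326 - 1481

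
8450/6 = 1408  +  1/3 = 1408.33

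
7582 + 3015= 10597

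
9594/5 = 1918 + 4/5= 1918.80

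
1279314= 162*7897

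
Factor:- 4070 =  - 2^1* 5^1*11^1 * 37^1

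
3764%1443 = 878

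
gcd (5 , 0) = 5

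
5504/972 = 1376/243=5.66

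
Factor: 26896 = 2^4*41^2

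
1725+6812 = 8537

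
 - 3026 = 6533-9559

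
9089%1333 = 1091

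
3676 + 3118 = 6794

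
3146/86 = 36+25/43=36.58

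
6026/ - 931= - 6026/931 =- 6.47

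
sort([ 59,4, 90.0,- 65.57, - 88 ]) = [ - 88 , - 65.57,4, 59 , 90.0] 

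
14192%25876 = 14192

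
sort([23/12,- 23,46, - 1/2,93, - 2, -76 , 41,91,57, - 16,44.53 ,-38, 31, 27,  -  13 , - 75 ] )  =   [ - 76,  -  75,-38, - 23, - 16, - 13 , - 2, - 1/2, 23/12,27, 31,41,44.53,46,57,91, 93 ] 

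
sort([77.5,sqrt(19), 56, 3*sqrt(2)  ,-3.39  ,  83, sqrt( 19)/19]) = [ - 3.39, sqrt( 19 ) /19,3*sqrt(2), sqrt (19), 56, 77.5, 83 ]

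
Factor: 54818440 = 2^3 * 5^1 * 1370461^1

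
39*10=390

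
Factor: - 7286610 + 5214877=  - 2071733^1 = - 2071733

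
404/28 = 14 + 3/7  =  14.43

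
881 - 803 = 78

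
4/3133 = 4/3133 = 0.00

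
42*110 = 4620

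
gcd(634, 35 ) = 1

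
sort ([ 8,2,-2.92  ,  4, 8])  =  [  -  2.92,2 , 4,8, 8] 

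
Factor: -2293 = -2293^1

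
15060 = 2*7530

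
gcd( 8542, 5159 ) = 1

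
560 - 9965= - 9405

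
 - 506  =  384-890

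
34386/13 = 34386/13 =2645.08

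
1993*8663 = 17265359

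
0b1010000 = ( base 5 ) 310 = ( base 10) 80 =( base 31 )2I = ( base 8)120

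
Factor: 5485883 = 13^1*17^1*103^1 * 241^1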